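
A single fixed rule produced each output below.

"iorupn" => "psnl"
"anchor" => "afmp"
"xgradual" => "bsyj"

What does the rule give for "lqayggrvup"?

The rule is to shift every letter 2 places backward in the alphabet (wrapping around), then keep only the last 4 characters.
Starting from "lqayggrvup": after the first operation, "joyweeptsn"; after the second, "ptsn".

ptsn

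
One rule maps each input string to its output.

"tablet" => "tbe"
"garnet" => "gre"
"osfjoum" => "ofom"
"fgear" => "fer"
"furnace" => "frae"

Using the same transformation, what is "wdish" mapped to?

The pattern: keep every other character starting from the first (positions 1st, 3rd, 5th, ...).
So "wdish" becomes "wih".

wih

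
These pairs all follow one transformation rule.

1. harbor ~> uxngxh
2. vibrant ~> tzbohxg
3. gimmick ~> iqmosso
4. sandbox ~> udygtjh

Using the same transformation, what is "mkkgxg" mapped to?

dmsqqm

Rule — move the last 2 characters to the front (rotate right by 2), then shift every letter 6 places forward in the alphabet (wrapping around).
On "mkkgxg" that produces "dmsqqm".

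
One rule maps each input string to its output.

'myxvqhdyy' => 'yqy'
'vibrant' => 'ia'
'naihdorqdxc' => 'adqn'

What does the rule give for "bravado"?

What's happening: swap the first and last characters, then keep one character in every 3, starting at position 2 (positions 2nd, 5th, 8th, ...).
"bravado" → "oravadb" → "ra".

ra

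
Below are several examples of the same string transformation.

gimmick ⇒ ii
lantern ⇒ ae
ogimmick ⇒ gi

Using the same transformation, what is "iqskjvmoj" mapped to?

What's happening: take characters alternately from the front and the back (1st, last, 2nd, 2nd-last, ...), then keep one character in every 3, starting at position 3 (positions 3rd, 6th, 9th, ...).
On "iqskjvmoj": the first step gives "ijqosmkvj", and the second then gives "qmj".

qmj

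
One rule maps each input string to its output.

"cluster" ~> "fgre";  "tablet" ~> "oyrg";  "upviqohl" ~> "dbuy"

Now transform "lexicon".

vpba

The pattern: shift every letter 13 places forward in the alphabet (wrapping around) — i.e. ROT13, then keep only the last 4 characters.
Doing the same to "lexicon": "vpba".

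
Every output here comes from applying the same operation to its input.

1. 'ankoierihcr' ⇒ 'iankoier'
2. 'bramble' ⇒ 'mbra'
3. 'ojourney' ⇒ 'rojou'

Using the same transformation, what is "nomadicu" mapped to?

dnoma

Each output is the input with this applied: delete the last 3 characters, then move the last character to the front.
Starting from "nomadicu": after the first operation, "nomad"; after the second, "dnoma".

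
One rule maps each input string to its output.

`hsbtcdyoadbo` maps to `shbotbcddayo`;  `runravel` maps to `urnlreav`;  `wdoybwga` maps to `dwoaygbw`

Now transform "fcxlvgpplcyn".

cfxnlyvcglpp

The pattern: move the first character to the end, then take characters alternately from the front and the back (1st, last, 2nd, 2nd-last, ...).
For "fcxlvgpplcyn" the result is "cfxnlyvcglpp".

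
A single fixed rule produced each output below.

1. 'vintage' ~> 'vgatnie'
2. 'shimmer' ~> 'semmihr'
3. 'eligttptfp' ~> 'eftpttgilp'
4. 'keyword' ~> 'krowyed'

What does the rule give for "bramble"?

Rule — swap the first and last characters, then reverse the string.
Applying both steps to "bramble": "eramblb", then "blbmare".

blbmare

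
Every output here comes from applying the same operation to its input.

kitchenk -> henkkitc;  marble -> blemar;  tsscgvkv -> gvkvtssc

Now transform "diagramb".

rambdiag

In each case the input is transformed by: swap the front and back halves of the string.
For "diagramb" the result is "rambdiag".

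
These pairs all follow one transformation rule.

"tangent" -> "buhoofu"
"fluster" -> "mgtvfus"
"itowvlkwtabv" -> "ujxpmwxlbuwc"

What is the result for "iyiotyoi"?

The rule is to swap each adjacent pair of characters (1↔2, 3↔4, ...), then shift every letter 1 place forward in the alphabet (wrapping around).
For "iyiotyoi", step one produces "yioiytio"; step two turns that into "zjpjzujp".
(Check on "tangent": → "atgnnet" → "buhoofu" ✓)

zjpjzujp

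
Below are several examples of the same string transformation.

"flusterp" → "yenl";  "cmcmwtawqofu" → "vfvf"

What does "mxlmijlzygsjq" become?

fqef

In each case the input is transformed by: shift every letter 7 places backward in the alphabet (wrapping around), then keep only the first 4 characters.
"mxlmijlzygsjq" → "fqefbcesrzlcj" → "fqef".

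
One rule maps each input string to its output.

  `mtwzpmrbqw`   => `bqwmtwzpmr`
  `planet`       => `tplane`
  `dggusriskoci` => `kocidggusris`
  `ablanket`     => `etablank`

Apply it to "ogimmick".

ckogimmi

Looking at the pairs, the operation is to swap the front and back halves of the string, then move the first 2 characters to the end (rotate left by 2).
For "ogimmick", step one produces "mickogim"; step two turns that into "ckogimmi".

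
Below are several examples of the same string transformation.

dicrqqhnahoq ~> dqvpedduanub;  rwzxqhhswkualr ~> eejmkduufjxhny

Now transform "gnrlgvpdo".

btaeyticq

Each output is the input with this applied: move the last character to the front, then shift every letter 13 places forward in the alphabet (wrapping around) — i.e. ROT13.
For "gnrlgvpdo", step one produces "ognrlgvpd"; step two turns that into "btaeyticq".
(Check on "rwzxqhhswkualr": → "rrwzxqhhswkual" → "eejmkduufjxhny" ✓)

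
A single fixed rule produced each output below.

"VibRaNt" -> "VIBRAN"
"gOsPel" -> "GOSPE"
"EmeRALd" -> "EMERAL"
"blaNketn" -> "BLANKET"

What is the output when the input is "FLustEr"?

Rule — delete the last character, then convert every letter to uppercase.
So "FLustEr" becomes "FLUSTE".

FLUSTE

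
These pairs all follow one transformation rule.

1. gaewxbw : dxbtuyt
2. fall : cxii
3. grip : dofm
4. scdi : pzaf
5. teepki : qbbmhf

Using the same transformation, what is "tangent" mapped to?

The transformation: shift every letter 3 places backward in the alphabet (wrapping around).
So "tangent" becomes "qxkdbkq".

qxkdbkq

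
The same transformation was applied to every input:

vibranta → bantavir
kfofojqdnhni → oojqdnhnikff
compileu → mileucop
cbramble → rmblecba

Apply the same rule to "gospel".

selgop

The rule is to move the first 3 characters to the end (rotate left by 3), then swap the first and last characters.
Applying both steps to "gospel": "pelgos", then "selgop".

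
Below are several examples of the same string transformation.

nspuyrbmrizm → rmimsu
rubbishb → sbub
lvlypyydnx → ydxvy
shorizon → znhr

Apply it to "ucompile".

iecm

Looking at the pairs, the operation is to keep every other character starting from the second (positions 2nd, 4th, 6th, ...), then move the first 2 characters to the end (rotate left by 2).
Working it through for "ucompile": intermediate "cmie", final "iecm".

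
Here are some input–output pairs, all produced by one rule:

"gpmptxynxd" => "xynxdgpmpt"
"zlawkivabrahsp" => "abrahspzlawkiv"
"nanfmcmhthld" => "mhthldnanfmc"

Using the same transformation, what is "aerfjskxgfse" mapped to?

kxgfseaerfjs

The pattern: swap the front and back halves of the string.
"aerfjskxgfse" → "kxgfseaerfjs".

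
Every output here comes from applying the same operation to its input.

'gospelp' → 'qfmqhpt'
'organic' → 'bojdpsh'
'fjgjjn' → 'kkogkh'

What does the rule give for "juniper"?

Looking at the pairs, the operation is to move the first 3 characters to the end (rotate left by 3), then shift every letter 1 place forward in the alphabet (wrapping around).
On "juniper": the first step gives "iperjun", and the second then gives "jqfskvo".

jqfskvo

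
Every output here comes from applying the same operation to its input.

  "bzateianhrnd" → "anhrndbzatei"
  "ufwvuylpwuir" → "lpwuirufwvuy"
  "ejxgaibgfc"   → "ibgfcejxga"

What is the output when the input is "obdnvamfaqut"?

The pattern: swap the front and back halves of the string.
"obdnvamfaqut" → "mfaqutobdnva".

mfaqutobdnva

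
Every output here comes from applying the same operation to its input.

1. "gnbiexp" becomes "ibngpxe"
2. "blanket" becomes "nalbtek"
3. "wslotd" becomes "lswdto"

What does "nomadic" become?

Rule — move the last 3 characters to the front (rotate right by 3), then reverse the string.
Working it through for "nomadic": intermediate "dicnoma", final "amoncid".

amoncid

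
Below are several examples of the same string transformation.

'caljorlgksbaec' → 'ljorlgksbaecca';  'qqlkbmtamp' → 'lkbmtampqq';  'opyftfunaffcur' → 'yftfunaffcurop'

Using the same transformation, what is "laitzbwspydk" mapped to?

itzbwspydkla

What's happening: move the first 2 characters to the end (rotate left by 2).
So "laitzbwspydk" becomes "itzbwspydkla".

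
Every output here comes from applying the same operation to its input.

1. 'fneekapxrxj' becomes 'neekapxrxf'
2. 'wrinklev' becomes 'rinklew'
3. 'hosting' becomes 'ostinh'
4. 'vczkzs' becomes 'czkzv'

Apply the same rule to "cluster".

Looking at the pairs, the operation is to swap the first and last characters, then delete the first character.
Starting from "cluster": after the first operation, "rlustec"; after the second, "lustec".

lustec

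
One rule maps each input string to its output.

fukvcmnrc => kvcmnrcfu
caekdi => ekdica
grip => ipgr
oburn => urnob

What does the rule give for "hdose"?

Each output is the input with this applied: move the first 2 characters to the end (rotate left by 2).
Doing the same to "hdose": "osehd".

osehd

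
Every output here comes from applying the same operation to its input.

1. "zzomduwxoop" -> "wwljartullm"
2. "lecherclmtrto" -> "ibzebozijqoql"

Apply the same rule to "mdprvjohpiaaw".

Rule — shift every letter 3 places backward in the alphabet (wrapping around).
Doing the same to "mdprvjohpiaaw": "jamosglemfxxt".

jamosglemfxxt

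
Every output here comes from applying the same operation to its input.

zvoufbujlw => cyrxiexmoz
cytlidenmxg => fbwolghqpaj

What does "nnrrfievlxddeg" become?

qquuilhyoagghj

Looking at the pairs, the operation is to shift every letter 3 places forward in the alphabet (wrapping around).
Applying that to "nnrrfievlxddeg" gives "qquuilhyoagghj".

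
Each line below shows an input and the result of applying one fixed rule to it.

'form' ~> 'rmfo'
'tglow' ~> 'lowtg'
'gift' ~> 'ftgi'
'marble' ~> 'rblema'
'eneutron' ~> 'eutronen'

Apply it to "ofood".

Looking at the pairs, the operation is to move the first 2 characters to the end (rotate left by 2).
On "ofood" that produces "oodof".

oodof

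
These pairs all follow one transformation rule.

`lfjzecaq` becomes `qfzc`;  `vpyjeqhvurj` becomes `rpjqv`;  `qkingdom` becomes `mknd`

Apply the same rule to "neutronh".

The rule is to keep every other character starting from the second (positions 2nd, 4th, 6th, ...), then move the last character to the front.
"neutronh" → "etoh" → "heto".

heto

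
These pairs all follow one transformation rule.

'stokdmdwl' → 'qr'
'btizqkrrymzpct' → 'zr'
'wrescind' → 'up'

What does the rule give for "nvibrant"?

lt

What's happening: shift every letter 2 places backward in the alphabet (wrapping around), then keep only the first 2 characters.
For "nvibrant", step one produces "ltgzpylr"; step two turns that into "lt".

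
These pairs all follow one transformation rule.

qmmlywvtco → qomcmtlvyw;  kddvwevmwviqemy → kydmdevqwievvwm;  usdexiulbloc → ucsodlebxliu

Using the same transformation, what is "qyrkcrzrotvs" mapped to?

qsyvrtkocrrz

Rule — take characters alternately from the front and the back (1st, last, 2nd, 2nd-last, ...).
Doing the same to "qyrkcrzrotvs": "qsyvrtkocrrz".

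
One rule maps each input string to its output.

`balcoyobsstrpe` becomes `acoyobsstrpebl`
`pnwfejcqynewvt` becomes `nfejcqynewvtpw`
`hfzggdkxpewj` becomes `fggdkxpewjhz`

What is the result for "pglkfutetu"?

The transformation: move the first 2 characters to the end (rotate left by 2), then swap the first and last characters.
Applying both steps to "pglkfutetu": "lkfutetupg", then "gkfutetupl".

gkfutetupl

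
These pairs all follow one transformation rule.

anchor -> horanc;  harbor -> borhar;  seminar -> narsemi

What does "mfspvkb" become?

vkbmfsp

The rule is to move the last 3 characters to the front (rotate right by 3).
Applying that to "mfspvkb" gives "vkbmfsp".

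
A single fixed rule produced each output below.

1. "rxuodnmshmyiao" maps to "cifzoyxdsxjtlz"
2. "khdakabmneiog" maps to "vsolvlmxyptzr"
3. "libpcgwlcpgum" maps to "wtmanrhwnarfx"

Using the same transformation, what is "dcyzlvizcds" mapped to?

In each case the input is transformed by: shift every letter 11 places forward in the alphabet (wrapping around).
Applying that to "dcyzlvizcds" gives "onjkwgtknod".

onjkwgtknod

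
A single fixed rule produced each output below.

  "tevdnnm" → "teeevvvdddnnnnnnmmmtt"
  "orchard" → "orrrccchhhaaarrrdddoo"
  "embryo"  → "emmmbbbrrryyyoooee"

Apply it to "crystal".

crrryyyssstttaaalllcc

The transformation: repeat every character 3 times, then move the first 2 characters to the end (rotate left by 2).
Starting from "crystal": after the first operation, "cccrrryyyssstttaaalll"; after the second, "crrryyyssstttaaalllcc".
(Check on "embryo": → "eeemmmbbbrrryyyooo" → "emmmbbbrrryyyoooee" ✓)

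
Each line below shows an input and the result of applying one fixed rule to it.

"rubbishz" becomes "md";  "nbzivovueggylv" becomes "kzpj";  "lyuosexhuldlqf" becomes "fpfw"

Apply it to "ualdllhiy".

In each case the input is transformed by: keep one character in every 3, starting at position 3 (positions 3rd, 6th, 9th, ...), then shift every letter 11 places forward in the alphabet (wrapping around).
Applying both steps to "ualdllhiy": "lly", then "wwj".

wwj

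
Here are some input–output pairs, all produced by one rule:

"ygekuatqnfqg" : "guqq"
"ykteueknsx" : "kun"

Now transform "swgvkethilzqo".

The rule is to keep one character in every 3, starting at position 2 (positions 2nd, 5th, 8th, ...).
Applying that to "swgvkethilzqo" gives "wkhz".

wkhz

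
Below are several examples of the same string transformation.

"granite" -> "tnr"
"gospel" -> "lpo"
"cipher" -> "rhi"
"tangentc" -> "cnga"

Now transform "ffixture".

In each case the input is transformed by: keep every other character starting from the second (positions 2nd, 4th, 6th, ...), then reverse the string.
Working it through for "ffixture": intermediate "fxue", final "euxf".

euxf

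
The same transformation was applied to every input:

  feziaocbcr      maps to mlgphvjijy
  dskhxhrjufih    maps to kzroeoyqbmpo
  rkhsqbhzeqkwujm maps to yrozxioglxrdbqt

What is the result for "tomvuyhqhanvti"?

avtcbfoxohucap

The transformation: shift every letter 7 places forward in the alphabet (wrapping around).
"tomvuyhqhanvti" → "avtcbfoxohucap".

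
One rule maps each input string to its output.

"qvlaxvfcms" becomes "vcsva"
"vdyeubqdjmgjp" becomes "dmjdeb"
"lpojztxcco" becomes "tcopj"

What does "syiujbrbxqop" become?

Looking at the pairs, the operation is to keep every other character starting from the second (positions 2nd, 4th, 6th, ...), then move the last 3 characters to the front (rotate right by 3).
Working it through for "syiujbrbxqop": intermediate "yubbqp", final "bqpyub".
(Check on "lpojztxcco": → "pjtco" → "tcopj" ✓)

bqpyub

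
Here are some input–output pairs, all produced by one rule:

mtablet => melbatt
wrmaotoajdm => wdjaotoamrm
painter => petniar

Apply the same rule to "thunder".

tednuhr

Looking at the pairs, the operation is to swap the first and last characters, then reverse the string.
Applying both steps to "thunder": "rhundet", then "tednuhr".
(Check on "painter": → "raintep" → "petniar" ✓)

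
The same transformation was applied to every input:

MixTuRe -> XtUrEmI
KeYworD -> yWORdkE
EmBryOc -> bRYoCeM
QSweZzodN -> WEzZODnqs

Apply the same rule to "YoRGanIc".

Each output is the input with this applied: move the first 2 characters to the end (rotate left by 2), then flip the case of every letter.
"YoRGanIc" → "RGanIcYo" → "rgANiCyO".

rgANiCyO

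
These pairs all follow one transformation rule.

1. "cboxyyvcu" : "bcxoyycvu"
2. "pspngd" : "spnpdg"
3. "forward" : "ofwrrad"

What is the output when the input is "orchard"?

rohcrad

The pattern: swap each adjacent pair of characters (1↔2, 3↔4, ...).
So "orchard" becomes "rohcrad".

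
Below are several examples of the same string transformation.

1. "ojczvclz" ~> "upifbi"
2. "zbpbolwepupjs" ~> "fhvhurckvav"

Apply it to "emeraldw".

The pattern: shift every letter 6 places forward in the alphabet (wrapping around), then delete the last 2 characters.
Working it through for "emeraldw": intermediate "kskxgrjc", final "kskxgr".

kskxgr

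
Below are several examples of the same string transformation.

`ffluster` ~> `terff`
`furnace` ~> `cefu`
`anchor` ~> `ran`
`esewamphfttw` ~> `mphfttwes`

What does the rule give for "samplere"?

eresa

Rule — move the first 2 characters to the end (rotate left by 2), then delete the first 3 characters.
For "samplere", step one produces "mpleresa"; step two turns that into "eresa".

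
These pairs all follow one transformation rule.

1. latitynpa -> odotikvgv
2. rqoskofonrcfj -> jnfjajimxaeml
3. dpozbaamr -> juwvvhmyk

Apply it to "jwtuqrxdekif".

The transformation: move the first 2 characters to the end (rotate left by 2), then shift every letter 5 places backward in the alphabet (wrapping around).
Working it through for "jwtuqrxdekif": intermediate "tuqrxdekifjw", final "oplmsyzfdaer".
(Check on "latitynpa": → "titynpala" → "odotikvgv" ✓)

oplmsyzfdaer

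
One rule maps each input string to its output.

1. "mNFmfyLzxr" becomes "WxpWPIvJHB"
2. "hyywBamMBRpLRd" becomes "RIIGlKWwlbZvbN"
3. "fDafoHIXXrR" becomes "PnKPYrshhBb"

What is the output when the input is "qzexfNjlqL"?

AJOHPxTVAv

The pattern: flip the case of every letter, then shift every letter 10 places forward in the alphabet (wrapping around).
"qzexfNjlqL" → "QZEXFnJLQl" → "AJOHPxTVAv".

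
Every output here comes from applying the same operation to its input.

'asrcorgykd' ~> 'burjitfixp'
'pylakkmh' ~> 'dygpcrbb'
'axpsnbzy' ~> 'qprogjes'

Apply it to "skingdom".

fdjbzexu

The rule is to shift every letter 9 places backward in the alphabet (wrapping around), then move the last 2 characters to the front (rotate right by 2).
On "skingdom": the first step gives "jbzexufd", and the second then gives "fdjbzexu".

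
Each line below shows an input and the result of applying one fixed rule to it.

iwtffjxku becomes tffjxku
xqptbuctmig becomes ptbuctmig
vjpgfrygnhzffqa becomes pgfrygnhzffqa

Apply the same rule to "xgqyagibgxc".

The rule is to delete the first 2 characters.
"xgqyagibgxc" → "qyagibgxc".

qyagibgxc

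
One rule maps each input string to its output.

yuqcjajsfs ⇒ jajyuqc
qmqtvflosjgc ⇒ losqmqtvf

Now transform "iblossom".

In each case the input is transformed by: delete the last 3 characters, then move the last 3 characters to the front (rotate right by 3).
Starting from "iblossom": after the first operation, "iblos"; after the second, "losib".
(Check on "yuqcjajsfs": → "yuqcjaj" → "jajyuqc" ✓)

losib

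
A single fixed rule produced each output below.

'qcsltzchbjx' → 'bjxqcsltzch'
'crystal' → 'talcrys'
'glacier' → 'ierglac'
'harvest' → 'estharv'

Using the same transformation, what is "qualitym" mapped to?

Each output is the input with this applied: move the last 3 characters to the front (rotate right by 3).
Doing the same to "qualitym": "tymquali".

tymquali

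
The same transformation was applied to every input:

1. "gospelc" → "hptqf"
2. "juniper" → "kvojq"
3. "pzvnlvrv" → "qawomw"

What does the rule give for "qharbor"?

The transformation: shift every letter 1 place forward in the alphabet (wrapping around), then delete the last 2 characters.
Applying both steps to "qharbor": "ribscps", then "ribsc".
(Check on "juniper": → "kvojqfs" → "kvojq" ✓)

ribsc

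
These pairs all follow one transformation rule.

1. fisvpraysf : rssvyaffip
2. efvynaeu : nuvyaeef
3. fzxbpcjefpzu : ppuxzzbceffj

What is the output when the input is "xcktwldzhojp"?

optwxzcdhjkl

Each output is the input with this applied: sort the characters into alphabetical order, then swap the front and back halves of the string.
Working it through for "xcktwldzhojp": intermediate "cdhjkloptwxz", final "optwxzcdhjkl".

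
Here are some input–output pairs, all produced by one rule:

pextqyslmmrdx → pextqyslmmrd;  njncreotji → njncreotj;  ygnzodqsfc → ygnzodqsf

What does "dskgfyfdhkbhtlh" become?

What's happening: delete the last character.
Applying that to "dskgfyfdhkbhtlh" gives "dskgfyfdhkbhtl".

dskgfyfdhkbhtl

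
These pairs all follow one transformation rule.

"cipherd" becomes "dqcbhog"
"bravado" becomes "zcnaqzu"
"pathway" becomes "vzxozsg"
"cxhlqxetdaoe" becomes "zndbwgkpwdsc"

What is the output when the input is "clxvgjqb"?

ipabkwuf

Looking at the pairs, the operation is to shift every letter 1 place backward in the alphabet (wrapping around), then move the last 3 characters to the front (rotate right by 3).
"clxvgjqb" → "bkwufipa" → "ipabkwuf".
(Check on "cxhlqxetdaoe": → "bwgkpwdscznd" → "zndbwgkpwdsc" ✓)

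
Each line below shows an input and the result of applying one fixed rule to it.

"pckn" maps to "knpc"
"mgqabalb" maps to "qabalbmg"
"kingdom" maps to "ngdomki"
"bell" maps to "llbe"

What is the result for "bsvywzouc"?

Looking at the pairs, the operation is to move the first 2 characters to the end (rotate left by 2).
Doing the same to "bsvywzouc": "vywzoucbs".

vywzoucbs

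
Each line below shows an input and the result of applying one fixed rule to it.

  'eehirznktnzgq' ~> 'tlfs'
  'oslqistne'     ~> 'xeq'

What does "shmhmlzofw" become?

The pattern: shift every letter 12 places forward in the alphabet (wrapping around), then keep one character in every 3, starting at position 3 (positions 3rd, 6th, 9th, ...).
For "shmhmlzofw" the result is "yxr".

yxr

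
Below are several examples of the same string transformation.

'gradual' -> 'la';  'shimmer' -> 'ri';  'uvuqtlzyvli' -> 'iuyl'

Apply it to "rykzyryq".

Rule — take characters alternately from the front and the back (1st, last, 2nd, 2nd-last, ...), then keep one character in every 3, starting at position 2 (positions 2nd, 5th, 8th, ...).
Applying both steps to "rykzyryq": "rqyykrzy", then "qky".

qky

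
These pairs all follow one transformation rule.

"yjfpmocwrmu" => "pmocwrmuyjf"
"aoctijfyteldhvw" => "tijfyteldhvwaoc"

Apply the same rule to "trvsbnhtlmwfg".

sbnhtlmwfgtrv

Looking at the pairs, the operation is to move the first 3 characters to the end (rotate left by 3).
For "trvsbnhtlmwfg" the result is "sbnhtlmwfgtrv".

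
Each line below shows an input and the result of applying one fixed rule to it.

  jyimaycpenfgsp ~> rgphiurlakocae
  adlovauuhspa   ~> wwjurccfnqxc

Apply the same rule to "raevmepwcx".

gryeztcgxo

In each case the input is transformed by: shift every letter 2 places forward in the alphabet (wrapping around), then swap the front and back halves of the string.
"raevmepwcx" → "tcgxogryez" → "gryeztcgxo".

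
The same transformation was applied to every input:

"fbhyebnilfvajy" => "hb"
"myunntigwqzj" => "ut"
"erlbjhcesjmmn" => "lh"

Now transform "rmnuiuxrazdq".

nu

What's happening: keep one character in every 3, starting at position 3 (positions 3rd, 6th, 9th, ...), then delete the last 2 characters.
Starting from "rmnuiuxrazdq": after the first operation, "nuaq"; after the second, "nu".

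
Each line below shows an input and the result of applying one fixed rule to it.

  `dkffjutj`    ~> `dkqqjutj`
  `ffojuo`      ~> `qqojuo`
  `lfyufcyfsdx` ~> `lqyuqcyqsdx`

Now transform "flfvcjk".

qlqvcjk

Each output is the input with this applied: replace every "f" with "q".
So "flfvcjk" becomes "qlqvcjk".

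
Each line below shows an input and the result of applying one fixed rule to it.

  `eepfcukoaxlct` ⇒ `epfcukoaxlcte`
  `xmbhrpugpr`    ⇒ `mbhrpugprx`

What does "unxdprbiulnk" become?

nxdprbiulnku

Each output is the input with this applied: move the first character to the end.
Doing the same to "unxdprbiulnk": "nxdprbiulnku".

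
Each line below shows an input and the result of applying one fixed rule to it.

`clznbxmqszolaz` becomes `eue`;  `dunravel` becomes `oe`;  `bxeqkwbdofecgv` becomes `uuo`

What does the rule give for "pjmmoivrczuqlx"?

ioe

The pattern: shift every letter 7 places backward in the alphabet (wrapping around), then keep only the vowels.
So "pjmmoivrczuqlx" becomes "ioe".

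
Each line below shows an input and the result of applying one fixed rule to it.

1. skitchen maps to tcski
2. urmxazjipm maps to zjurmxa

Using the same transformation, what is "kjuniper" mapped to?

nikju

The rule is to delete the last 3 characters, then move the last 2 characters to the front (rotate right by 2).
"kjuniper" → "kjuni" → "nikju".
(Check on "urmxazjipm": → "urmxazj" → "zjurmxa" ✓)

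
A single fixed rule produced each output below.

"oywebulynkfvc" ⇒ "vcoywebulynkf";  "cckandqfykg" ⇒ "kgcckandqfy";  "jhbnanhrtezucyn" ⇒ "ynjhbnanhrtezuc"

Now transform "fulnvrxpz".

The rule is to move the last 2 characters to the front (rotate right by 2).
"fulnvrxpz" → "pzfulnvrx".

pzfulnvrx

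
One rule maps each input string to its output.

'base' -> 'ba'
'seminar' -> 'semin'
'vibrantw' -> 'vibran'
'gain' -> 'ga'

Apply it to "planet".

The pattern: delete the last 2 characters.
So "planet" becomes "plan".

plan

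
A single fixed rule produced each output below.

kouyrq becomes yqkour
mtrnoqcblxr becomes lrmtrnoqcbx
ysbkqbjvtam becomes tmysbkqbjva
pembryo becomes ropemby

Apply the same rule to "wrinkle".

kewrinl

In each case the input is transformed by: move the last 2 characters to the front (rotate right by 2), then swap the first and last characters.
For "wrinkle", step one produces "lewrink"; step two turns that into "kewrinl".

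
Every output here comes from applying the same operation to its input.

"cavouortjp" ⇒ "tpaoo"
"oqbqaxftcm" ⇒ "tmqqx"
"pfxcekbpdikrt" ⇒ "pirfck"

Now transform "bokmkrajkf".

The pattern: keep every other character starting from the second (positions 2nd, 4th, 6th, ...), then move the first 3 characters to the end (rotate left by 3).
On "bokmkrajkf" that produces "jfomr".

jfomr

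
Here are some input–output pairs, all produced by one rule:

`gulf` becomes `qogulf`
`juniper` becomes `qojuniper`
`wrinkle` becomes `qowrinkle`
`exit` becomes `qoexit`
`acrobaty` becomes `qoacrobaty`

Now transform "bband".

Looking at the pairs, the operation is to prepend "qo".
So "bband" becomes "qobband".

qobband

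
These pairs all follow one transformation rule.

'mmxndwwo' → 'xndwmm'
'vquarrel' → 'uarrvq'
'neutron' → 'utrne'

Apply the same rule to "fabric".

brfa

Each output is the input with this applied: delete the last 2 characters, then move the first 2 characters to the end (rotate left by 2).
On "fabric": the first step gives "fabr", and the second then gives "brfa".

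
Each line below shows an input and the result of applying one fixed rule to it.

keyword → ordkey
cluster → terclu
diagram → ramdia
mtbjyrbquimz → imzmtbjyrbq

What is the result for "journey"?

neyjou

The pattern: move the last 3 characters to the front (rotate right by 3), then delete the last character.
Starting from "journey": after the first operation, "neyjour"; after the second, "neyjou".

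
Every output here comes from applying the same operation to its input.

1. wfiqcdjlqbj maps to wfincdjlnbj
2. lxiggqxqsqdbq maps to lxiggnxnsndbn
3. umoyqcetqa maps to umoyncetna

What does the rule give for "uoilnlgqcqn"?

uoilnlgncnn

In each case the input is transformed by: replace every "q" with "n".
On "uoilnlgqcqn" that produces "uoilnlgncnn".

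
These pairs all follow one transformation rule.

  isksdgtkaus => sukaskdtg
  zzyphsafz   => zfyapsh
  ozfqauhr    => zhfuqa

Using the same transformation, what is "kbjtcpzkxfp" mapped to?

bfjxtkczp

The pattern: take characters alternately from the front and the back (1st, last, 2nd, 2nd-last, ...), then delete the first 2 characters.
For "kbjtcpzkxfp", step one produces "kpbfjxtkczp"; step two turns that into "bfjxtkczp".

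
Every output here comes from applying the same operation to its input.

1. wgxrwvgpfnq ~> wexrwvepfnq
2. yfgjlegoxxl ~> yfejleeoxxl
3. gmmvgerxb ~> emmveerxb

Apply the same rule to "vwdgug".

vwdeue

In each case the input is transformed by: replace every "g" with "e".
Applying that to "vwdgug" gives "vwdeue".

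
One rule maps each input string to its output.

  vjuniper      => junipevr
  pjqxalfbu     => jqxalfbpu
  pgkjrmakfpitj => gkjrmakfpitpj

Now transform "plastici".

lasticpi

What's happening: swap the first and last characters, then move the first character to the end.
On "plastici" that produces "lasticpi".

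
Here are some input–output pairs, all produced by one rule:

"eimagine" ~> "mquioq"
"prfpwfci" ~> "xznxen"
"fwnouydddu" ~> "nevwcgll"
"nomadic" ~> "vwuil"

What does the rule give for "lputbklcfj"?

txcbjstk

In each case the input is transformed by: shift every letter 8 places forward in the alphabet (wrapping around), then delete the last 2 characters.
"lputbklcfj" → "txcbjstknr" → "txcbjstk".
(Check on "nomadic": → "vwuilqk" → "vwuil" ✓)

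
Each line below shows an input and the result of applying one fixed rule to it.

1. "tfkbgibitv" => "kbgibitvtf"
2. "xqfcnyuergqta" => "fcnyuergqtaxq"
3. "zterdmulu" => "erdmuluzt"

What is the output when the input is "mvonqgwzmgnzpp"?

onqgwzmgnzppmv

What's happening: move the first 2 characters to the end (rotate left by 2).
Applying that to "mvonqgwzmgnzpp" gives "onqgwzmgnzppmv".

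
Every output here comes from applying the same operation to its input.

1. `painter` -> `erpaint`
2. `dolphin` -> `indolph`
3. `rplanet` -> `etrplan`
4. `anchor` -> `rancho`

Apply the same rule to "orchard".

In each case the input is transformed by: move the first 3 characters to the end (rotate left by 3), then move the first 2 characters to the end (rotate left by 2).
For "orchard", step one produces "hardorc"; step two turns that into "rdorcha".

rdorcha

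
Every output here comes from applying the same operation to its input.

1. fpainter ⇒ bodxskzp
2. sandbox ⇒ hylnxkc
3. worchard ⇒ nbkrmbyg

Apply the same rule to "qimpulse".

ocvezwsa

Rule — shift every letter 10 places forward in the alphabet (wrapping around), then reverse the string.
Starting from "qimpulse": after the first operation, "aswzevco"; after the second, "ocvezwsa".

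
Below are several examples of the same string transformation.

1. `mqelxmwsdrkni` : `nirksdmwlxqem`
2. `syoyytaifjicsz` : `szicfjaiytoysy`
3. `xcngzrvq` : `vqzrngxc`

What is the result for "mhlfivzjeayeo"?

What's happening: reverse the string, then swap each adjacent pair of characters (1↔2, 3↔4, ...).
Doing the same to "mhlfivzjeayeo": "eoayjevzfihlm".

eoayjevzfihlm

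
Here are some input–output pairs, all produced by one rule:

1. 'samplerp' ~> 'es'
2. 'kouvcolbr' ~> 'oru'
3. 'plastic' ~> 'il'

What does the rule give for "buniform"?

In each case the input is transformed by: move the first 3 characters to the end (rotate left by 3), then keep one character in every 3, starting at position 3 (positions 3rd, 6th, 9th, ...).
On "buniform": the first step gives "iformbun", and the second then gives "ob".

ob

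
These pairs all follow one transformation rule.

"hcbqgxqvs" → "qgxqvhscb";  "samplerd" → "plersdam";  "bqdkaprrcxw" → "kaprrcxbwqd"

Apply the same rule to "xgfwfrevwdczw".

Each output is the input with this applied: swap the first and last characters, then move the first 3 characters to the end (rotate left by 3).
Working it through for "xgfwfrevwdczw": intermediate "wgfwfrevwdczx", final "wfrevwdczxwgf".

wfrevwdczxwgf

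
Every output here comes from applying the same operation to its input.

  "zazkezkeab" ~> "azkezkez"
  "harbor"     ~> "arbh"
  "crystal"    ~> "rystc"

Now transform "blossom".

lossb

The transformation: delete the last 2 characters, then move the first character to the end.
For "blossom", step one produces "bloss"; step two turns that into "lossb".
(Check on "zazkezkeab": → "zazkezke" → "azkezkez" ✓)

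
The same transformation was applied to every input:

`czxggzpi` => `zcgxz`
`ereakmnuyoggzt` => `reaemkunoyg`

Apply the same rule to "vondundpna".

ovdnnup

What's happening: swap each adjacent pair of characters (1↔2, 3↔4, ...), then delete the last 3 characters.
Applying that to "vondundpna" gives "ovdnnup".
(Check on "ereakmnuyoggzt": → "reaemkunoyggtz" → "reaemkunoyg" ✓)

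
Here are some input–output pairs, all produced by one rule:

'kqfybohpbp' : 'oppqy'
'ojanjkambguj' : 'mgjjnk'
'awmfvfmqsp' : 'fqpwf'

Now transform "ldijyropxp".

What's happening: keep every other character starting from the second (positions 2nd, 4th, 6th, ...), then move the last 3 characters to the front (rotate right by 3).
"ldijyropxp" → "djrpp" → "rppdj".

rppdj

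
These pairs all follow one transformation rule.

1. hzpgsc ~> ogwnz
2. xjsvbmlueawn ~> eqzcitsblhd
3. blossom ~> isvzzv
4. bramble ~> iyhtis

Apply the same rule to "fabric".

The transformation: shift every letter 7 places forward in the alphabet (wrapping around), then delete the last character.
For "fabric", step one produces "mhiypj"; step two turns that into "mhiyp".

mhiyp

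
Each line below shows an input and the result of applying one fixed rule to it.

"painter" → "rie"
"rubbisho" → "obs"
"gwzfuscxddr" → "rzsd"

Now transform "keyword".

dyr

Each output is the input with this applied: move the last character to the front, then keep one character in every 3, starting at position 1 (positions 1st, 4th, 7th, ...).
Starting from "keyword": after the first operation, "dkeywor"; after the second, "dyr".
(Check on "rubbisho": → "orubbish" → "obs" ✓)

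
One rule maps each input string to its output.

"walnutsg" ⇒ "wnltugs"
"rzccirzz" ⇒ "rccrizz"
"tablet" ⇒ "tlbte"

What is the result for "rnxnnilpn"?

The pattern: swap each adjacent pair of characters (1↔2, 3↔4, ...), then delete the first character.
For "rnxnnilpn", step one produces "nrnxinpln"; step two turns that into "rnxinpln".

rnxinpln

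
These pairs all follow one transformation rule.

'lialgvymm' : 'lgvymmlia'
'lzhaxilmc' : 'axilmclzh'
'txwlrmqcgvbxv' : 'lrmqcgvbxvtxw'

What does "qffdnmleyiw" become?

The pattern: move the first 3 characters to the end (rotate left by 3).
For "qffdnmleyiw" the result is "dnmleyiwqff".

dnmleyiwqff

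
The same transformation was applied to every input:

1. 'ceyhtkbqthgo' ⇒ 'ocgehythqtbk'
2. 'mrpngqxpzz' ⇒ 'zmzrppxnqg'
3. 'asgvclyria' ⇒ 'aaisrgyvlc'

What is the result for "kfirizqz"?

zkqfziir

In each case the input is transformed by: take characters alternately from the front and the back (1st, last, 2nd, 2nd-last, ...), then swap each adjacent pair of characters (1↔2, 3↔4, ...).
Doing the same to "kfirizqz": "zkqfziir".
(Check on "ceyhtkbqthgo": → "coegyhhttqkb" → "ocgehythqtbk" ✓)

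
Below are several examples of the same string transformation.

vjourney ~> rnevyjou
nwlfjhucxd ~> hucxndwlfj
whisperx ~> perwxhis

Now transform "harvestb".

esthbarv

Rule — swap the first and last characters, then swap the front and back halves of the string.
Working it through for "harvestb": intermediate "barvesth", final "esthbarv".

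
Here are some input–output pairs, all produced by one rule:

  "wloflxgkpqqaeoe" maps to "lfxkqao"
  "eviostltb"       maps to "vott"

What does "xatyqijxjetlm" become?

The rule is to keep every other character starting from the second (positions 2nd, 4th, 6th, ...).
Applying that to "xatyqijxjetlm" gives "ayixel".

ayixel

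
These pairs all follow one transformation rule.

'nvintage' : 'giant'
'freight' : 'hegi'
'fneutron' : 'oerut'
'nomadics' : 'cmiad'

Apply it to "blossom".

Rule — take characters alternately from the front and the back (1st, last, 2nd, 2nd-last, ...), then delete the first 3 characters.
On "blossom": the first step gives "bmlooss", and the second then gives "ooss".

ooss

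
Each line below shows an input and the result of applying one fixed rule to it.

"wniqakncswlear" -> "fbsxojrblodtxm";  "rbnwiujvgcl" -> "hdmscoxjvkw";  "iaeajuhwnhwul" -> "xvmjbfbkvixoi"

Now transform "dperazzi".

The transformation: shift every letter 1 place forward in the alphabet (wrapping around), then move the last 3 characters to the front (rotate right by 3).
So "dperazzi" becomes "aajeqfsb".

aajeqfsb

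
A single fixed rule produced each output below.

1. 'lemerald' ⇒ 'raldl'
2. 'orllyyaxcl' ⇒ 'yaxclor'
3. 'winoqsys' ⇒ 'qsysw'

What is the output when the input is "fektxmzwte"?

mzwtefe

The pattern: swap the front and back halves of the string, then delete the last 3 characters.
Starting from "fektxmzwte": after the first operation, "mzwtefektx"; after the second, "mzwtefe".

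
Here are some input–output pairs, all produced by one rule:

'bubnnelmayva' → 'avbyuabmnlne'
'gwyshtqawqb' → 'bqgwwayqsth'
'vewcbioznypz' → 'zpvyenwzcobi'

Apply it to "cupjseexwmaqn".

nqcaumpwjxsee

What's happening: move the last character to the front, then take characters alternately from the front and the back (1st, last, 2nd, 2nd-last, ...).
Starting from "cupjseexwmaqn": after the first operation, "ncupjseexwmaq"; after the second, "nqcaumpwjxsee".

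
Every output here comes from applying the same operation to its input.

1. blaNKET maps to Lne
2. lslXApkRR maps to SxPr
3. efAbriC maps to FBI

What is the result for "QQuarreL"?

Looking at the pairs, the operation is to flip the case of every letter, then keep every other character starting from the second (positions 2nd, 4th, 6th, ...).
For "QQuarreL", step one produces "qqUARREl"; step two turns that into "qARl".

qARl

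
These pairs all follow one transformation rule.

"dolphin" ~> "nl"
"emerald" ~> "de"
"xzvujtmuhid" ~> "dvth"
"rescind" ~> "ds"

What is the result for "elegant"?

The pattern: move the last 2 characters to the front (rotate right by 2), then keep one character in every 3, starting at position 2 (positions 2nd, 5th, 8th, ...).
For "elegant", step one produces "ntelega"; step two turns that into "te".

te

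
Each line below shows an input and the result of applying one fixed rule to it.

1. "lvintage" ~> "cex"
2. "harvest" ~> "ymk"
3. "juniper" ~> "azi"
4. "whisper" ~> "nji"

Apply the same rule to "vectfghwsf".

The pattern: keep one character in every 3, starting at position 1 (positions 1st, 4th, 7th, ...), then shift every letter 9 places backward in the alphabet (wrapping around).
Doing the same to "vectfghwsf": "mkyw".

mkyw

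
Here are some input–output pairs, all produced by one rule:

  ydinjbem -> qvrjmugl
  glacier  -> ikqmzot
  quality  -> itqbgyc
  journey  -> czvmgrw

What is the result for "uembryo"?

Each output is the input with this applied: shift every letter 8 places forward in the alphabet (wrapping around), then move the first 2 characters to the end (rotate left by 2).
Working it through for "uembryo": intermediate "cmujzgw", final "ujzgwcm".

ujzgwcm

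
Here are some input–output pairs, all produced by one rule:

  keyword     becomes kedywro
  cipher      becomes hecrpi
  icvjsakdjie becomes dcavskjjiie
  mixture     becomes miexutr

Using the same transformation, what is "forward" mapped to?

fdawrro

What's happening: sort the characters into reverse alphabetical order, then move the last 3 characters to the front (rotate right by 3).
"forward" → "wrrofda" → "fdawrro".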